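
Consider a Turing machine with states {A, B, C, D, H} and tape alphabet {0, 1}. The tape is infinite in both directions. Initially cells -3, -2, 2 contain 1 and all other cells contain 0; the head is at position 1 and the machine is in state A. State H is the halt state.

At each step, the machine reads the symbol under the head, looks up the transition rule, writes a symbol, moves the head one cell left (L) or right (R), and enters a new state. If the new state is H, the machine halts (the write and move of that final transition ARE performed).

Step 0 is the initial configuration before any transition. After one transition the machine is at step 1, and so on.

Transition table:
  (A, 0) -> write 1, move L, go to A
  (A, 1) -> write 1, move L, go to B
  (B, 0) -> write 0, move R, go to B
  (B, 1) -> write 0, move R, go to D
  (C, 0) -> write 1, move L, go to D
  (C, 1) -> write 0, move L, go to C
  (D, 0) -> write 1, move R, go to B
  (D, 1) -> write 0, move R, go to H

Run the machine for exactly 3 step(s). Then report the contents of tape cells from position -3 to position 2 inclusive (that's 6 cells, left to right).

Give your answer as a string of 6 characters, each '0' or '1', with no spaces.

Answer: 111111

Derivation:
Step 1: in state A at pos 1, read 0 -> (A,0)->write 1,move L,goto A. Now: state=A, head=0, tape[-4..3]=01100110 (head:     ^)
Step 2: in state A at pos 0, read 0 -> (A,0)->write 1,move L,goto A. Now: state=A, head=-1, tape[-4..3]=01101110 (head:    ^)
Step 3: in state A at pos -1, read 0 -> (A,0)->write 1,move L,goto A. Now: state=A, head=-2, tape[-4..3]=01111110 (head:   ^)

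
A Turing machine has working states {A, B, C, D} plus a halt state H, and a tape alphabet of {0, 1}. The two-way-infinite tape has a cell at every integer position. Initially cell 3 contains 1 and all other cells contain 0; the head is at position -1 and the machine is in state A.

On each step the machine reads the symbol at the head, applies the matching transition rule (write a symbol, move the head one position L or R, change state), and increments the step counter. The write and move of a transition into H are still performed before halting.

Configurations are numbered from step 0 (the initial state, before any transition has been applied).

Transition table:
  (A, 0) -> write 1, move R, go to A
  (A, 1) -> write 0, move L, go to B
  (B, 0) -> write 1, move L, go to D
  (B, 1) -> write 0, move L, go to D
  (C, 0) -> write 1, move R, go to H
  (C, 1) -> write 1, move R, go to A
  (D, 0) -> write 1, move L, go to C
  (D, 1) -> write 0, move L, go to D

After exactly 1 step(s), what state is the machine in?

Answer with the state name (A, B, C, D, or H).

Step 1: in state A at pos -1, read 0 -> (A,0)->write 1,move R,goto A. Now: state=A, head=0, tape[-2..4]=0100010 (head:   ^)

Answer: A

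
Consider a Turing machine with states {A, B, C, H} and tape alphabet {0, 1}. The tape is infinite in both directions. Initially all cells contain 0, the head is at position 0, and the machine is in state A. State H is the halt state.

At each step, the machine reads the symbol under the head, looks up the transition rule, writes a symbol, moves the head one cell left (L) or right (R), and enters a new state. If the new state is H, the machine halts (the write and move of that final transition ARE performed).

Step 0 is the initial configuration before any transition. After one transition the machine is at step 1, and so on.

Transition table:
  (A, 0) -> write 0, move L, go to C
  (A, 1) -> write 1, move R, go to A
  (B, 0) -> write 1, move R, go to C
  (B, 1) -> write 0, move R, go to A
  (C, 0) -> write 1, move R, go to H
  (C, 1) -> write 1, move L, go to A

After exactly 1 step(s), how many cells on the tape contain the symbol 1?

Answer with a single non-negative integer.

Answer: 0

Derivation:
Step 1: in state A at pos 0, read 0 -> (A,0)->write 0,move L,goto C. Now: state=C, head=-1, tape[-2..1]=0000 (head:  ^)
No cell contains 1 after step 1 -> 0 cell(s)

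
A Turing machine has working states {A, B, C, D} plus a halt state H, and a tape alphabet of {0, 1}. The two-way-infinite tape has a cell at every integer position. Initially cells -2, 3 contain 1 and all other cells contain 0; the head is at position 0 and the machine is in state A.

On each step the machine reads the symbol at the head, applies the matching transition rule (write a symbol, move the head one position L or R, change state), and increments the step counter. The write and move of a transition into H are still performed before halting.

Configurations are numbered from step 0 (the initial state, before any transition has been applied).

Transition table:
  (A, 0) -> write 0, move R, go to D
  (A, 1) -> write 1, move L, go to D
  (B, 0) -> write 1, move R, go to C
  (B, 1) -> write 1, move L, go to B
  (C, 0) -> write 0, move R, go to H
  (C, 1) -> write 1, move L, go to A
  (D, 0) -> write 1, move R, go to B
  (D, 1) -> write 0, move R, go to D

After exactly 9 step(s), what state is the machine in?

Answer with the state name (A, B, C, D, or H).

Answer: B

Derivation:
Step 1: in state A at pos 0, read 0 -> (A,0)->write 0,move R,goto D. Now: state=D, head=1, tape[-3..4]=01000010 (head:     ^)
Step 2: in state D at pos 1, read 0 -> (D,0)->write 1,move R,goto B. Now: state=B, head=2, tape[-3..4]=01001010 (head:      ^)
Step 3: in state B at pos 2, read 0 -> (B,0)->write 1,move R,goto C. Now: state=C, head=3, tape[-3..4]=01001110 (head:       ^)
Step 4: in state C at pos 3, read 1 -> (C,1)->write 1,move L,goto A. Now: state=A, head=2, tape[-3..4]=01001110 (head:      ^)
Step 5: in state A at pos 2, read 1 -> (A,1)->write 1,move L,goto D. Now: state=D, head=1, tape[-3..4]=01001110 (head:     ^)
Step 6: in state D at pos 1, read 1 -> (D,1)->write 0,move R,goto D. Now: state=D, head=2, tape[-3..4]=01000110 (head:      ^)
Step 7: in state D at pos 2, read 1 -> (D,1)->write 0,move R,goto D. Now: state=D, head=3, tape[-3..4]=01000010 (head:       ^)
Step 8: in state D at pos 3, read 1 -> (D,1)->write 0,move R,goto D. Now: state=D, head=4, tape[-3..5]=010000000 (head:        ^)
Step 9: in state D at pos 4, read 0 -> (D,0)->write 1,move R,goto B. Now: state=B, head=5, tape[-3..6]=0100000100 (head:         ^)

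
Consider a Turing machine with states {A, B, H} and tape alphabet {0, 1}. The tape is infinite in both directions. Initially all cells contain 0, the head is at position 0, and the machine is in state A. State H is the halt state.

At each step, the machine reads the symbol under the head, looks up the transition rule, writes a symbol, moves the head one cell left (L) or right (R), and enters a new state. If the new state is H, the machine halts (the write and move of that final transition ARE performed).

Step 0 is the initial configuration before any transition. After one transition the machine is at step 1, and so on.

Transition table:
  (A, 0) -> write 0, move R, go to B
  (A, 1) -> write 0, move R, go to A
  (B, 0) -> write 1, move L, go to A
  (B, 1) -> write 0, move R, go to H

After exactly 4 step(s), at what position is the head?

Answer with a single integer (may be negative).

Step 1: in state A at pos 0, read 0 -> (A,0)->write 0,move R,goto B. Now: state=B, head=1, tape[-1..2]=0000 (head:   ^)
Step 2: in state B at pos 1, read 0 -> (B,0)->write 1,move L,goto A. Now: state=A, head=0, tape[-1..2]=0010 (head:  ^)
Step 3: in state A at pos 0, read 0 -> (A,0)->write 0,move R,goto B. Now: state=B, head=1, tape[-1..2]=0010 (head:   ^)
Step 4: in state B at pos 1, read 1 -> (B,1)->write 0,move R,goto H. Now: state=H, head=2, tape[-1..3]=00000 (head:    ^)

Answer: 2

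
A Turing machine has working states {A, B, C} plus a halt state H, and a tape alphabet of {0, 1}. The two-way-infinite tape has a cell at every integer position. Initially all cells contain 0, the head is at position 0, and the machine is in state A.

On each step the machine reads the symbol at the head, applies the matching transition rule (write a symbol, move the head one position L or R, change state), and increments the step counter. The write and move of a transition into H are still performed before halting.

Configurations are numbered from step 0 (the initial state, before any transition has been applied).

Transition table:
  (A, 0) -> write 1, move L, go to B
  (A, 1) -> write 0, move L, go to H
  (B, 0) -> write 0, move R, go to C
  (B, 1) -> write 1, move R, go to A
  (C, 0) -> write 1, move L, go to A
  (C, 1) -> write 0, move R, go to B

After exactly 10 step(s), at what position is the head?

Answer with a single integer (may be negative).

Step 1: in state A at pos 0, read 0 -> (A,0)->write 1,move L,goto B. Now: state=B, head=-1, tape[-2..1]=0010 (head:  ^)
Step 2: in state B at pos -1, read 0 -> (B,0)->write 0,move R,goto C. Now: state=C, head=0, tape[-2..1]=0010 (head:   ^)
Step 3: in state C at pos 0, read 1 -> (C,1)->write 0,move R,goto B. Now: state=B, head=1, tape[-2..2]=00000 (head:    ^)
Step 4: in state B at pos 1, read 0 -> (B,0)->write 0,move R,goto C. Now: state=C, head=2, tape[-2..3]=000000 (head:     ^)
Step 5: in state C at pos 2, read 0 -> (C,0)->write 1,move L,goto A. Now: state=A, head=1, tape[-2..3]=000010 (head:    ^)
Step 6: in state A at pos 1, read 0 -> (A,0)->write 1,move L,goto B. Now: state=B, head=0, tape[-2..3]=000110 (head:   ^)
Step 7: in state B at pos 0, read 0 -> (B,0)->write 0,move R,goto C. Now: state=C, head=1, tape[-2..3]=000110 (head:    ^)
Step 8: in state C at pos 1, read 1 -> (C,1)->write 0,move R,goto B. Now: state=B, head=2, tape[-2..3]=000010 (head:     ^)
Step 9: in state B at pos 2, read 1 -> (B,1)->write 1,move R,goto A. Now: state=A, head=3, tape[-2..4]=0000100 (head:      ^)
Step 10: in state A at pos 3, read 0 -> (A,0)->write 1,move L,goto B. Now: state=B, head=2, tape[-2..4]=0000110 (head:     ^)

Answer: 2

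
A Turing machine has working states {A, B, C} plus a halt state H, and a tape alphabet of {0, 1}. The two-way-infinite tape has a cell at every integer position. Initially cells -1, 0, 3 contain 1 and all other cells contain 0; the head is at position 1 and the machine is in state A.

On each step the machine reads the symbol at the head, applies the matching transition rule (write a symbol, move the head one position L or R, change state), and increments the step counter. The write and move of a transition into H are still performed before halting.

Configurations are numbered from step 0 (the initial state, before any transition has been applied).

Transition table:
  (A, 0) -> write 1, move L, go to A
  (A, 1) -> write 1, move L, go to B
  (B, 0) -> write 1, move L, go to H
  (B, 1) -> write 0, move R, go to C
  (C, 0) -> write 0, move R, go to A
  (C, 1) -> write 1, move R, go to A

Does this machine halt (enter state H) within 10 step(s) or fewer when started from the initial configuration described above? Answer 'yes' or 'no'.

Step 1: in state A at pos 1, read 0 -> (A,0)->write 1,move L,goto A. Now: state=A, head=0, tape[-2..4]=0111010 (head:   ^)
Step 2: in state A at pos 0, read 1 -> (A,1)->write 1,move L,goto B. Now: state=B, head=-1, tape[-2..4]=0111010 (head:  ^)
Step 3: in state B at pos -1, read 1 -> (B,1)->write 0,move R,goto C. Now: state=C, head=0, tape[-2..4]=0011010 (head:   ^)
Step 4: in state C at pos 0, read 1 -> (C,1)->write 1,move R,goto A. Now: state=A, head=1, tape[-2..4]=0011010 (head:    ^)
Step 5: in state A at pos 1, read 1 -> (A,1)->write 1,move L,goto B. Now: state=B, head=0, tape[-2..4]=0011010 (head:   ^)
Step 6: in state B at pos 0, read 1 -> (B,1)->write 0,move R,goto C. Now: state=C, head=1, tape[-2..4]=0001010 (head:    ^)
Step 7: in state C at pos 1, read 1 -> (C,1)->write 1,move R,goto A. Now: state=A, head=2, tape[-2..4]=0001010 (head:     ^)
Step 8: in state A at pos 2, read 0 -> (A,0)->write 1,move L,goto A. Now: state=A, head=1, tape[-2..4]=0001110 (head:    ^)
Step 9: in state A at pos 1, read 1 -> (A,1)->write 1,move L,goto B. Now: state=B, head=0, tape[-2..4]=0001110 (head:   ^)
Step 10: in state B at pos 0, read 0 -> (B,0)->write 1,move L,goto H. Now: state=H, head=-1, tape[-2..4]=0011110 (head:  ^)
State H reached at step 10; 10 <= 10 -> yes

Answer: yes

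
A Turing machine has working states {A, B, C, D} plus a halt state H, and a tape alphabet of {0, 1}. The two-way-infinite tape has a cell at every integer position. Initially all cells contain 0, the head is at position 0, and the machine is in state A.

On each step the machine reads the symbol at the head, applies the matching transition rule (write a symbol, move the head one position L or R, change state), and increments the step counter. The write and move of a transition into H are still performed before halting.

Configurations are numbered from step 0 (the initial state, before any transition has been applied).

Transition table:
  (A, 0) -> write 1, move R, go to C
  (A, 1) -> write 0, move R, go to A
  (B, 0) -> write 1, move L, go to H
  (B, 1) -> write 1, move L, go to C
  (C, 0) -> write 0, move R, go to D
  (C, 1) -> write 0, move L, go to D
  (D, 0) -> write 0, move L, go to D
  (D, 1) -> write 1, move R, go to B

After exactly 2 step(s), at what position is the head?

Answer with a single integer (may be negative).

Step 1: in state A at pos 0, read 0 -> (A,0)->write 1,move R,goto C. Now: state=C, head=1, tape[-1..2]=0100 (head:   ^)
Step 2: in state C at pos 1, read 0 -> (C,0)->write 0,move R,goto D. Now: state=D, head=2, tape[-1..3]=01000 (head:    ^)

Answer: 2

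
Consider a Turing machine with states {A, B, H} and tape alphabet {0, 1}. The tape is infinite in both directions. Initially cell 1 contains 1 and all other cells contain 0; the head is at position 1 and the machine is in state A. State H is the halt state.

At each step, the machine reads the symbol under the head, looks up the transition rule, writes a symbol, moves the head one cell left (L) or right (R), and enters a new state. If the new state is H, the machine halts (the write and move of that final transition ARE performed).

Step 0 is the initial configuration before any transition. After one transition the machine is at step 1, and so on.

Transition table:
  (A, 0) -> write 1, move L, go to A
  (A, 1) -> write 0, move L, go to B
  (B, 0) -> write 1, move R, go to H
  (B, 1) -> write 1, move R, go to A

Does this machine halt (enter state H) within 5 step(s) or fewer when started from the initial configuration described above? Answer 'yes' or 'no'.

Answer: yes

Derivation:
Step 1: in state A at pos 1, read 1 -> (A,1)->write 0,move L,goto B. Now: state=B, head=0, tape[-1..2]=0000 (head:  ^)
Step 2: in state B at pos 0, read 0 -> (B,0)->write 1,move R,goto H. Now: state=H, head=1, tape[-1..2]=0100 (head:   ^)
State H reached at step 2; 2 <= 5 -> yes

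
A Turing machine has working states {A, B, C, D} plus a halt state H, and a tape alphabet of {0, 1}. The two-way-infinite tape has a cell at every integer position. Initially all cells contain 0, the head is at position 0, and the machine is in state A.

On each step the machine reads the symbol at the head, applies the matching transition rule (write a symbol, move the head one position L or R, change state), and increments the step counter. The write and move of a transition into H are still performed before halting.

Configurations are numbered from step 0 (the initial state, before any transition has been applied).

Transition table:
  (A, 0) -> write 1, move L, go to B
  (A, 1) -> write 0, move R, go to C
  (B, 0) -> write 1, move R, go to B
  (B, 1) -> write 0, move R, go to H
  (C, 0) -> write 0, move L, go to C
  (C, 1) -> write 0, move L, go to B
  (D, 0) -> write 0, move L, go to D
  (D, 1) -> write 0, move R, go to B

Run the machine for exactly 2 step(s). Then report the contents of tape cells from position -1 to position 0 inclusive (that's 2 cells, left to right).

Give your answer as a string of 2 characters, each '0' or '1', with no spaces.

Step 1: in state A at pos 0, read 0 -> (A,0)->write 1,move L,goto B. Now: state=B, head=-1, tape[-2..1]=0010 (head:  ^)
Step 2: in state B at pos -1, read 0 -> (B,0)->write 1,move R,goto B. Now: state=B, head=0, tape[-2..1]=0110 (head:   ^)

Answer: 11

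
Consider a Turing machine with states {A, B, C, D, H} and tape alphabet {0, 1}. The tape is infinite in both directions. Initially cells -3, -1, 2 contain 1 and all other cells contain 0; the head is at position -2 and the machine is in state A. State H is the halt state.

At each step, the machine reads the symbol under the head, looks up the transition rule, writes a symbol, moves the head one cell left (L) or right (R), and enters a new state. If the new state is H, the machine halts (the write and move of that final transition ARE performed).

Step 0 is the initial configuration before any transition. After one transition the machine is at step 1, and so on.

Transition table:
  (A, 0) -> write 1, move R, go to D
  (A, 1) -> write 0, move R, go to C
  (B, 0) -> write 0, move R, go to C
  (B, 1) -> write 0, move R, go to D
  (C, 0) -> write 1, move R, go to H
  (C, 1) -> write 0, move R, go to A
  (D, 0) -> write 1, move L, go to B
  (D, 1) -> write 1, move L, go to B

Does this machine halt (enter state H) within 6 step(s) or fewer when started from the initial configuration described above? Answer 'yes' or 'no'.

Answer: no

Derivation:
Step 1: in state A at pos -2, read 0 -> (A,0)->write 1,move R,goto D. Now: state=D, head=-1, tape[-4..3]=01110010 (head:    ^)
Step 2: in state D at pos -1, read 1 -> (D,1)->write 1,move L,goto B. Now: state=B, head=-2, tape[-4..3]=01110010 (head:   ^)
Step 3: in state B at pos -2, read 1 -> (B,1)->write 0,move R,goto D. Now: state=D, head=-1, tape[-4..3]=01010010 (head:    ^)
Step 4: in state D at pos -1, read 1 -> (D,1)->write 1,move L,goto B. Now: state=B, head=-2, tape[-4..3]=01010010 (head:   ^)
Step 5: in state B at pos -2, read 0 -> (B,0)->write 0,move R,goto C. Now: state=C, head=-1, tape[-4..3]=01010010 (head:    ^)
Step 6: in state C at pos -1, read 1 -> (C,1)->write 0,move R,goto A. Now: state=A, head=0, tape[-4..3]=01000010 (head:     ^)
After 6 step(s): state = A (not H) -> not halted within 6 -> no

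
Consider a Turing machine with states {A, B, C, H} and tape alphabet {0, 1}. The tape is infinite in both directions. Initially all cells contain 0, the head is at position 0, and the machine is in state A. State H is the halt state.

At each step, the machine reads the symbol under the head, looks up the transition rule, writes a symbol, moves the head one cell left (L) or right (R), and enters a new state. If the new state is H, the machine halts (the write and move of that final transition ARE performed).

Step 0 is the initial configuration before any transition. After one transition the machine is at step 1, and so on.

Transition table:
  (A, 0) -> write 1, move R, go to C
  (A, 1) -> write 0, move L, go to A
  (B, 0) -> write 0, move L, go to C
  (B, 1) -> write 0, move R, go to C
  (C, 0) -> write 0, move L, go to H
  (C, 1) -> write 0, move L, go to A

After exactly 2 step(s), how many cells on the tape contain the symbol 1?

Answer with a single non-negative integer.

Step 1: in state A at pos 0, read 0 -> (A,0)->write 1,move R,goto C. Now: state=C, head=1, tape[-1..2]=0100 (head:   ^)
Step 2: in state C at pos 1, read 0 -> (C,0)->write 0,move L,goto H. Now: state=H, head=0, tape[-1..2]=0100 (head:  ^)
Cells containing 1 after step 2: {0} -> 1 cell(s)

Answer: 1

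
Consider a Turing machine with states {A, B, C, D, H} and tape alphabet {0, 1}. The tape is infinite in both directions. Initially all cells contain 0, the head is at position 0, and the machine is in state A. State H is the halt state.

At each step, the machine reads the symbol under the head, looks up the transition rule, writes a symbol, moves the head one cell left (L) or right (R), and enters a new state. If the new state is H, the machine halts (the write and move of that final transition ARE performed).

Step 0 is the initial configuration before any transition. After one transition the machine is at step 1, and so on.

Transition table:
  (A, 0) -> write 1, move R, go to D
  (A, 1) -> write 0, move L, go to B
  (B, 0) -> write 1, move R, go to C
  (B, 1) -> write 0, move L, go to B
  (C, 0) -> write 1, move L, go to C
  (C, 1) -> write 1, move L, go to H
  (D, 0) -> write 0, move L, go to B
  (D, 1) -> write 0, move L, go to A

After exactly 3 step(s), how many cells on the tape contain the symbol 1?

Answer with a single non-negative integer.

Step 1: in state A at pos 0, read 0 -> (A,0)->write 1,move R,goto D. Now: state=D, head=1, tape[-1..2]=0100 (head:   ^)
Step 2: in state D at pos 1, read 0 -> (D,0)->write 0,move L,goto B. Now: state=B, head=0, tape[-1..2]=0100 (head:  ^)
Step 3: in state B at pos 0, read 1 -> (B,1)->write 0,move L,goto B. Now: state=B, head=-1, tape[-2..2]=00000 (head:  ^)
No cell contains 1 after step 3 -> 0 cell(s)

Answer: 0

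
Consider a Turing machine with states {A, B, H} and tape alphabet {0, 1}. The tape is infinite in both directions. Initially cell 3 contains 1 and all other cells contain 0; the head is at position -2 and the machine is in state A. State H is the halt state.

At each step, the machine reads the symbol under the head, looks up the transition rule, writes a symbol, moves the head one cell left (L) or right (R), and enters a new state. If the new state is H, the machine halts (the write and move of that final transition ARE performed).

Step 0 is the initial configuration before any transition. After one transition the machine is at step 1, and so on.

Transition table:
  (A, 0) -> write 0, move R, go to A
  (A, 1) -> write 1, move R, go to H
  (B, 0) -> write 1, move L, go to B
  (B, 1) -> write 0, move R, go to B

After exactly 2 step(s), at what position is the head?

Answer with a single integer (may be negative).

Step 1: in state A at pos -2, read 0 -> (A,0)->write 0,move R,goto A. Now: state=A, head=-1, tape[-3..4]=00000010 (head:   ^)
Step 2: in state A at pos -1, read 0 -> (A,0)->write 0,move R,goto A. Now: state=A, head=0, tape[-3..4]=00000010 (head:    ^)

Answer: 0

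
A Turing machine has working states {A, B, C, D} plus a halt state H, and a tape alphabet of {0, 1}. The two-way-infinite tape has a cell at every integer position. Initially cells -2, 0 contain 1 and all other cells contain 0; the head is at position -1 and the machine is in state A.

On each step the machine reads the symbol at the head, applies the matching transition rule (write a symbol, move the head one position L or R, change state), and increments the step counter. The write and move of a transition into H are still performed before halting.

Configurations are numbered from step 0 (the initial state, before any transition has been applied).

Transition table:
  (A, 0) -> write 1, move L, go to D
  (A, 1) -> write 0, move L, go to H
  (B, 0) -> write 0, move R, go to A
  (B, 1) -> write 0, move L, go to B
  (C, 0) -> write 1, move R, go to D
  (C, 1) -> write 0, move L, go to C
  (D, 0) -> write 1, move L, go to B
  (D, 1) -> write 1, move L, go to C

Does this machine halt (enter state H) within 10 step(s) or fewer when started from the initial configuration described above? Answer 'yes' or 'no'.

Answer: no

Derivation:
Step 1: in state A at pos -1, read 0 -> (A,0)->write 1,move L,goto D. Now: state=D, head=-2, tape[-3..1]=01110 (head:  ^)
Step 2: in state D at pos -2, read 1 -> (D,1)->write 1,move L,goto C. Now: state=C, head=-3, tape[-4..1]=001110 (head:  ^)
Step 3: in state C at pos -3, read 0 -> (C,0)->write 1,move R,goto D. Now: state=D, head=-2, tape[-4..1]=011110 (head:   ^)
Step 4: in state D at pos -2, read 1 -> (D,1)->write 1,move L,goto C. Now: state=C, head=-3, tape[-4..1]=011110 (head:  ^)
Step 5: in state C at pos -3, read 1 -> (C,1)->write 0,move L,goto C. Now: state=C, head=-4, tape[-5..1]=0001110 (head:  ^)
Step 6: in state C at pos -4, read 0 -> (C,0)->write 1,move R,goto D. Now: state=D, head=-3, tape[-5..1]=0101110 (head:   ^)
Step 7: in state D at pos -3, read 0 -> (D,0)->write 1,move L,goto B. Now: state=B, head=-4, tape[-5..1]=0111110 (head:  ^)
Step 8: in state B at pos -4, read 1 -> (B,1)->write 0,move L,goto B. Now: state=B, head=-5, tape[-6..1]=00011110 (head:  ^)
Step 9: in state B at pos -5, read 0 -> (B,0)->write 0,move R,goto A. Now: state=A, head=-4, tape[-6..1]=00011110 (head:   ^)
Step 10: in state A at pos -4, read 0 -> (A,0)->write 1,move L,goto D. Now: state=D, head=-5, tape[-6..1]=00111110 (head:  ^)
After 10 step(s): state = D (not H) -> not halted within 10 -> no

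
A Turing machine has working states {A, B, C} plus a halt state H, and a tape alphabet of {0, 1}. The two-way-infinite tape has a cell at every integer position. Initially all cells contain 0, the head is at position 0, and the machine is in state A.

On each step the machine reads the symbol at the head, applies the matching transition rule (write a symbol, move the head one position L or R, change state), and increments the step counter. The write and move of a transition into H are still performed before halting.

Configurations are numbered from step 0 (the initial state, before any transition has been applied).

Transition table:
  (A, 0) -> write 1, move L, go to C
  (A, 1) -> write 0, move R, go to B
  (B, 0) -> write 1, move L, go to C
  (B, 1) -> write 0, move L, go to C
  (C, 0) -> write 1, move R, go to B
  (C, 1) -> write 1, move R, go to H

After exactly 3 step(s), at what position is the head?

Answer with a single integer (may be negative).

Answer: -1

Derivation:
Step 1: in state A at pos 0, read 0 -> (A,0)->write 1,move L,goto C. Now: state=C, head=-1, tape[-2..1]=0010 (head:  ^)
Step 2: in state C at pos -1, read 0 -> (C,0)->write 1,move R,goto B. Now: state=B, head=0, tape[-2..1]=0110 (head:   ^)
Step 3: in state B at pos 0, read 1 -> (B,1)->write 0,move L,goto C. Now: state=C, head=-1, tape[-2..1]=0100 (head:  ^)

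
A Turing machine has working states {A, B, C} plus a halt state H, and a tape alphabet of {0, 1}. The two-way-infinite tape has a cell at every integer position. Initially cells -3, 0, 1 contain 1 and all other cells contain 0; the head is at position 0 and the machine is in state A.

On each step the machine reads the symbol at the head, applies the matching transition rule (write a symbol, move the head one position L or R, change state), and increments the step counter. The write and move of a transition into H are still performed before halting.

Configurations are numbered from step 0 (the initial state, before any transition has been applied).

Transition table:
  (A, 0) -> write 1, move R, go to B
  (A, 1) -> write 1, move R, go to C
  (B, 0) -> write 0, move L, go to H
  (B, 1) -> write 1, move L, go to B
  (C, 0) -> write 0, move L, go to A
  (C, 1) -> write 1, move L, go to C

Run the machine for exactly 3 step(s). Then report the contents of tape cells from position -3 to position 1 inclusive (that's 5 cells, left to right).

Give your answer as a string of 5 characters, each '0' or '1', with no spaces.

Answer: 10011

Derivation:
Step 1: in state A at pos 0, read 1 -> (A,1)->write 1,move R,goto C. Now: state=C, head=1, tape[-4..2]=0100110 (head:      ^)
Step 2: in state C at pos 1, read 1 -> (C,1)->write 1,move L,goto C. Now: state=C, head=0, tape[-4..2]=0100110 (head:     ^)
Step 3: in state C at pos 0, read 1 -> (C,1)->write 1,move L,goto C. Now: state=C, head=-1, tape[-4..2]=0100110 (head:    ^)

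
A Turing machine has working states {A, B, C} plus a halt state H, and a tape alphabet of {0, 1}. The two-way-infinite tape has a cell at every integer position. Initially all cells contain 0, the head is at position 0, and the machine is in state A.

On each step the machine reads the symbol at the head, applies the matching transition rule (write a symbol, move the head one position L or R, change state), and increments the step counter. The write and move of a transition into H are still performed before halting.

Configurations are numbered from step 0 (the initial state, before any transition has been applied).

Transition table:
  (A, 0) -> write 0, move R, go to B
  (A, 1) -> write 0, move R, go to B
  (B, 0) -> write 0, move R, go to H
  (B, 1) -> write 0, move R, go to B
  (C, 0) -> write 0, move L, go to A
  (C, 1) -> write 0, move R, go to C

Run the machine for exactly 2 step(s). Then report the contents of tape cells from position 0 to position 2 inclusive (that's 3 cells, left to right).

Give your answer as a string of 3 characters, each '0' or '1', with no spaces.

Answer: 000

Derivation:
Step 1: in state A at pos 0, read 0 -> (A,0)->write 0,move R,goto B. Now: state=B, head=1, tape[-1..2]=0000 (head:   ^)
Step 2: in state B at pos 1, read 0 -> (B,0)->write 0,move R,goto H. Now: state=H, head=2, tape[-1..3]=00000 (head:    ^)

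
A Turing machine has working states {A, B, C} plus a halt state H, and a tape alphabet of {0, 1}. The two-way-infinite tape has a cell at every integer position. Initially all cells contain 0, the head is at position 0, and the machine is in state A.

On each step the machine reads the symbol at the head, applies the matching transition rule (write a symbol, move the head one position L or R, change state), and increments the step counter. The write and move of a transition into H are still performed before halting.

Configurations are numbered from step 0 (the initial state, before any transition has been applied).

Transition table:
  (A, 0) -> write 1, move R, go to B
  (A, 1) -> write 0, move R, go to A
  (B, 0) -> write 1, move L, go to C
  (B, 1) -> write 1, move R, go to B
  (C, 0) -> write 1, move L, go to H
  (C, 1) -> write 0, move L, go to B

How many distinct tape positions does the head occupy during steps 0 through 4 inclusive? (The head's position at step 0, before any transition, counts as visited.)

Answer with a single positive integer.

Answer: 4

Derivation:
Step 1: in state A at pos 0, read 0 -> (A,0)->write 1,move R,goto B. Now: state=B, head=1, tape[-1..2]=0100 (head:   ^)
Step 2: in state B at pos 1, read 0 -> (B,0)->write 1,move L,goto C. Now: state=C, head=0, tape[-1..2]=0110 (head:  ^)
Step 3: in state C at pos 0, read 1 -> (C,1)->write 0,move L,goto B. Now: state=B, head=-1, tape[-2..2]=00010 (head:  ^)
Step 4: in state B at pos -1, read 0 -> (B,0)->write 1,move L,goto C. Now: state=C, head=-2, tape[-3..2]=001010 (head:  ^)
Head positions at steps 0..4: starting at 0, distinct positions visited = {-2, -1, 0, 1} -> 4 position(s)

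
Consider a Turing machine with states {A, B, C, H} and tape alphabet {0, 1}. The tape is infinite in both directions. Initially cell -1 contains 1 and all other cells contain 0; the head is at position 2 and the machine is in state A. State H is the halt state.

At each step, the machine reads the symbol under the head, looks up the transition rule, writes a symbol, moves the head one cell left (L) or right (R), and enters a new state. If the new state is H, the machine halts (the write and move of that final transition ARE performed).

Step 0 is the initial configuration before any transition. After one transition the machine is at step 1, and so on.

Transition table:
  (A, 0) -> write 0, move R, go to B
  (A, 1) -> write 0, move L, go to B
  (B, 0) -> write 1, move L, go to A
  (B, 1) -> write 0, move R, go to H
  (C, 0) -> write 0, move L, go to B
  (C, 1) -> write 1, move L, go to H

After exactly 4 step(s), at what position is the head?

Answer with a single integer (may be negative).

Answer: 4

Derivation:
Step 1: in state A at pos 2, read 0 -> (A,0)->write 0,move R,goto B. Now: state=B, head=3, tape[-2..4]=0100000 (head:      ^)
Step 2: in state B at pos 3, read 0 -> (B,0)->write 1,move L,goto A. Now: state=A, head=2, tape[-2..4]=0100010 (head:     ^)
Step 3: in state A at pos 2, read 0 -> (A,0)->write 0,move R,goto B. Now: state=B, head=3, tape[-2..4]=0100010 (head:      ^)
Step 4: in state B at pos 3, read 1 -> (B,1)->write 0,move R,goto H. Now: state=H, head=4, tape[-2..5]=01000000 (head:       ^)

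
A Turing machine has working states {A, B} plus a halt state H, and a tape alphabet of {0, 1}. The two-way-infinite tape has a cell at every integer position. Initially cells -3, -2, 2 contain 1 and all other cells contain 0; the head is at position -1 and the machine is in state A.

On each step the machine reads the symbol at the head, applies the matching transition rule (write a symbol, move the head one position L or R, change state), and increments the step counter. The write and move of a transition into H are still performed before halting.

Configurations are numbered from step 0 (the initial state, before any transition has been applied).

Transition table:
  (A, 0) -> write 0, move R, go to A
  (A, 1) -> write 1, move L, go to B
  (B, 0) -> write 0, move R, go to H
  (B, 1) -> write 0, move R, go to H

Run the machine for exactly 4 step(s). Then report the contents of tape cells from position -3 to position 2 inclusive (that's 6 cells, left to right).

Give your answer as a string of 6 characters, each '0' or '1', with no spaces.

Answer: 110001

Derivation:
Step 1: in state A at pos -1, read 0 -> (A,0)->write 0,move R,goto A. Now: state=A, head=0, tape[-4..3]=01100010 (head:     ^)
Step 2: in state A at pos 0, read 0 -> (A,0)->write 0,move R,goto A. Now: state=A, head=1, tape[-4..3]=01100010 (head:      ^)
Step 3: in state A at pos 1, read 0 -> (A,0)->write 0,move R,goto A. Now: state=A, head=2, tape[-4..3]=01100010 (head:       ^)
Step 4: in state A at pos 2, read 1 -> (A,1)->write 1,move L,goto B. Now: state=B, head=1, tape[-4..3]=01100010 (head:      ^)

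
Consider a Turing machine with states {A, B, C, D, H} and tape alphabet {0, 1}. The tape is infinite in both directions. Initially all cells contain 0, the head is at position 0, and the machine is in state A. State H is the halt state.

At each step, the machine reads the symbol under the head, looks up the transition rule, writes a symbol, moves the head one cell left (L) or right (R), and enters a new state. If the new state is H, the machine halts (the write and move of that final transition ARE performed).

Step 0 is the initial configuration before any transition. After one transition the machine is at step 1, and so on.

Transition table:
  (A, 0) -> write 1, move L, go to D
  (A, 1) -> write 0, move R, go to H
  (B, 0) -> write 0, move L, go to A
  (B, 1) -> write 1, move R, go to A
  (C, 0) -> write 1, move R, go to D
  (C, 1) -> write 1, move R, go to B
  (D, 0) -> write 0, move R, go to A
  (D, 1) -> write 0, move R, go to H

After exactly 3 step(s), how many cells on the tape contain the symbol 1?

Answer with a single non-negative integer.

Answer: 0

Derivation:
Step 1: in state A at pos 0, read 0 -> (A,0)->write 1,move L,goto D. Now: state=D, head=-1, tape[-2..1]=0010 (head:  ^)
Step 2: in state D at pos -1, read 0 -> (D,0)->write 0,move R,goto A. Now: state=A, head=0, tape[-2..1]=0010 (head:   ^)
Step 3: in state A at pos 0, read 1 -> (A,1)->write 0,move R,goto H. Now: state=H, head=1, tape[-2..2]=00000 (head:    ^)
No cell contains 1 after step 3 -> 0 cell(s)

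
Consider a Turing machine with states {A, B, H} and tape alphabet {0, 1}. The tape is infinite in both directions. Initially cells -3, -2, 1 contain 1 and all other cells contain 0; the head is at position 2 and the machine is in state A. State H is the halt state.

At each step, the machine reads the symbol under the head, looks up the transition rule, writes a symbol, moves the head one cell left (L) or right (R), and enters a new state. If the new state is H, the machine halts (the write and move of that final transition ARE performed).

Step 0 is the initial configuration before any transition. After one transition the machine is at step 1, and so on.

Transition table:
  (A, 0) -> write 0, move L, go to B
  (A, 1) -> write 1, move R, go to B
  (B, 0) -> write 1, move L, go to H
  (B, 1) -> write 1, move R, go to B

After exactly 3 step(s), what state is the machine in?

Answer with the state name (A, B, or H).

Step 1: in state A at pos 2, read 0 -> (A,0)->write 0,move L,goto B. Now: state=B, head=1, tape[-4..3]=01100100 (head:      ^)
Step 2: in state B at pos 1, read 1 -> (B,1)->write 1,move R,goto B. Now: state=B, head=2, tape[-4..3]=01100100 (head:       ^)
Step 3: in state B at pos 2, read 0 -> (B,0)->write 1,move L,goto H. Now: state=H, head=1, tape[-4..3]=01100110 (head:      ^)

Answer: H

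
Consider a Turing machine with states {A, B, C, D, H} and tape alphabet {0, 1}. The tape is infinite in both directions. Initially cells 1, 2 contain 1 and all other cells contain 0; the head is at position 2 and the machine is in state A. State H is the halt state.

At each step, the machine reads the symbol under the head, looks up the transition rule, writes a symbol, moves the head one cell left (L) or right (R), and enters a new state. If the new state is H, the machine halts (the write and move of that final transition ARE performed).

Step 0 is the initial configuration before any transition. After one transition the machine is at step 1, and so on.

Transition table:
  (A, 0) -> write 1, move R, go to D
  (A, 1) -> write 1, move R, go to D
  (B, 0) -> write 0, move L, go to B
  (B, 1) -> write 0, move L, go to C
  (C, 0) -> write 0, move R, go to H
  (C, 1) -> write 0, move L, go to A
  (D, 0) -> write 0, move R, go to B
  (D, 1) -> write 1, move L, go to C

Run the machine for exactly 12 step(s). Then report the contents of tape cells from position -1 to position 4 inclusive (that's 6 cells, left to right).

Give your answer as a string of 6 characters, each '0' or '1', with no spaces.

Step 1: in state A at pos 2, read 1 -> (A,1)->write 1,move R,goto D. Now: state=D, head=3, tape[0..4]=01100 (head:    ^)
Step 2: in state D at pos 3, read 0 -> (D,0)->write 0,move R,goto B. Now: state=B, head=4, tape[0..5]=011000 (head:     ^)
Step 3: in state B at pos 4, read 0 -> (B,0)->write 0,move L,goto B. Now: state=B, head=3, tape[0..5]=011000 (head:    ^)
Step 4: in state B at pos 3, read 0 -> (B,0)->write 0,move L,goto B. Now: state=B, head=2, tape[0..5]=011000 (head:   ^)
Step 5: in state B at pos 2, read 1 -> (B,1)->write 0,move L,goto C. Now: state=C, head=1, tape[0..5]=010000 (head:  ^)
Step 6: in state C at pos 1, read 1 -> (C,1)->write 0,move L,goto A. Now: state=A, head=0, tape[-1..5]=0000000 (head:  ^)
Step 7: in state A at pos 0, read 0 -> (A,0)->write 1,move R,goto D. Now: state=D, head=1, tape[-1..5]=0100000 (head:   ^)
Step 8: in state D at pos 1, read 0 -> (D,0)->write 0,move R,goto B. Now: state=B, head=2, tape[-1..5]=0100000 (head:    ^)
Step 9: in state B at pos 2, read 0 -> (B,0)->write 0,move L,goto B. Now: state=B, head=1, tape[-1..5]=0100000 (head:   ^)
Step 10: in state B at pos 1, read 0 -> (B,0)->write 0,move L,goto B. Now: state=B, head=0, tape[-1..5]=0100000 (head:  ^)
Step 11: in state B at pos 0, read 1 -> (B,1)->write 0,move L,goto C. Now: state=C, head=-1, tape[-2..5]=00000000 (head:  ^)
Step 12: in state C at pos -1, read 0 -> (C,0)->write 0,move R,goto H. Now: state=H, head=0, tape[-2..5]=00000000 (head:   ^)

Answer: 000000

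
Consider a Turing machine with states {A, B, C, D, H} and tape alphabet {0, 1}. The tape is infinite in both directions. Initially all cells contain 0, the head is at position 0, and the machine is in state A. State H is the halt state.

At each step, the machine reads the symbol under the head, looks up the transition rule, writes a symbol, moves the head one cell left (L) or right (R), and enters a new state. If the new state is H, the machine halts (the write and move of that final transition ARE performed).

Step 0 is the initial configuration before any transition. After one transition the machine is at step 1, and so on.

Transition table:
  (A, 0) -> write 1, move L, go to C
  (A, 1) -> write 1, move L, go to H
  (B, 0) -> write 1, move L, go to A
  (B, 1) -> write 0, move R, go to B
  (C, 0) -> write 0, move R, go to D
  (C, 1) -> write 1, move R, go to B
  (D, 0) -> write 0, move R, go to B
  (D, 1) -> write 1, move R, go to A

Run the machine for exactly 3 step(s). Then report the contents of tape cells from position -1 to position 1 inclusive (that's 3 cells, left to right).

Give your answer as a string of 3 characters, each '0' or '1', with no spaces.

Step 1: in state A at pos 0, read 0 -> (A,0)->write 1,move L,goto C. Now: state=C, head=-1, tape[-2..1]=0010 (head:  ^)
Step 2: in state C at pos -1, read 0 -> (C,0)->write 0,move R,goto D. Now: state=D, head=0, tape[-2..1]=0010 (head:   ^)
Step 3: in state D at pos 0, read 1 -> (D,1)->write 1,move R,goto A. Now: state=A, head=1, tape[-2..2]=00100 (head:    ^)

Answer: 010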